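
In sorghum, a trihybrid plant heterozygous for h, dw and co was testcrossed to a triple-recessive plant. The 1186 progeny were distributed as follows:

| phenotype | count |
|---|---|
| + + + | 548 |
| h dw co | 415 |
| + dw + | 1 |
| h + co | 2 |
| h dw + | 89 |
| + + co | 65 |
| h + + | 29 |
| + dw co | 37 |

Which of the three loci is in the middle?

dw

The two most frequent reciprocal classes, + + + and h dw co, are the parental types, so the F1 was + + + / h dw co.
The two rarest classes, + dw + and h + co, are the double crossovers. Comparing them with the parentals, only the dw allele has switched, so dw is the middle locus and the order is h – dw – co.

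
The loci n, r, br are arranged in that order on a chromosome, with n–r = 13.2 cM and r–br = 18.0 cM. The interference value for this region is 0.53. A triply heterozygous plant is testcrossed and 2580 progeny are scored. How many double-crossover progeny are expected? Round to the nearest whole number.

29

Map distances give recombination frequencies of 0.132 and 0.180 for the two intervals.
With interference 0.53 (so coincidence = 0.47), expected double-crossover frequency = 0.132 × 0.180 × 0.47 = 0.01117.
Expected number = 0.01117 × 2580 = 28.81 ≈ 29.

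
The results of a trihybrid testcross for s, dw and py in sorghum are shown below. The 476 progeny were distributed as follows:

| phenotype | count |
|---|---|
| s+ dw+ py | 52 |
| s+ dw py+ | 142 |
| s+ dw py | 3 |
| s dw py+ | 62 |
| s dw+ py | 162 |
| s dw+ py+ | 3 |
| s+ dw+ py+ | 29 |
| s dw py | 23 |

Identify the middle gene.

The two most frequent reciprocal classes, s+ dw py+ and s dw+ py, are the parental types, so the F1 was s+ dw py+ / s dw+ py.
The two rarest classes, s+ dw py and s dw+ py+, are the double crossovers. Comparing them with the parentals, only the py allele has switched, so py is the middle locus and the order is s – py – dw.

py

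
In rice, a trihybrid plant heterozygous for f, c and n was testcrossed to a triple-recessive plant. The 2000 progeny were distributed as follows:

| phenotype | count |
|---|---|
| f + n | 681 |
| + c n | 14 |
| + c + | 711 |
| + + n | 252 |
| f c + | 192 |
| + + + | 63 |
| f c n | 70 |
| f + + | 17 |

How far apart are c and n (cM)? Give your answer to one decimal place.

8.2 cM

The two most frequent reciprocal classes, + c + and f + n, are the parental types, so the F1 was + c + / f + n.
The two rarest classes, + c n and f + +, are the double crossovers. Comparing them with the parentals, only the n allele has switched, so n is the middle locus and the order is f – n – c.
Crossovers in the n–c interval produce the single-crossover classes + + + and f c n (63 + 70 = 133) plus the double crossovers (31).
RF(n–c) = (133 + 31) / 2000 = 164/2000 = 0.0820 → 8.2 cM.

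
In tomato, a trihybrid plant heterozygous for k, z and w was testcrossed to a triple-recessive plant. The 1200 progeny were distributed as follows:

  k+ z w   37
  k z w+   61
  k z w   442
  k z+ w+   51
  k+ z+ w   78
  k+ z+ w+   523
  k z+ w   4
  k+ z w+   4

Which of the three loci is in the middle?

z

The two most frequent reciprocal classes, k z w and k+ z+ w+, are the parental types, so the F1 was k z w / k+ z+ w+.
The two rarest classes, k z+ w and k+ z w+, are the double crossovers. Comparing them with the parentals, only the z allele has switched, so z is the middle locus and the order is k – z – w.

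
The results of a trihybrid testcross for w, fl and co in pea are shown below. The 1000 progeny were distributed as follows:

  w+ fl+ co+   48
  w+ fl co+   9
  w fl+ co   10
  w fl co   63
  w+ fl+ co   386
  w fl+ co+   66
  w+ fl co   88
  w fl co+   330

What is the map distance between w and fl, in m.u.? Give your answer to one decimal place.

17.3 m.u.

The two most frequent reciprocal classes, w fl co+ and w+ fl+ co, are the parental types, so the F1 was w fl co+ / w+ fl+ co.
The two rarest classes, w+ fl co+ and w fl+ co, are the double crossovers. Comparing them with the parentals, only the w allele has switched, so w is the middle locus and the order is co – w – fl.
Crossovers in the w–fl interval produce the single-crossover classes w fl+ co+ and w+ fl co (66 + 88 = 154) plus the double crossovers (19).
RF(w–fl) = (154 + 19) / 1000 = 173/1000 = 0.1730 → 17.3 m.u.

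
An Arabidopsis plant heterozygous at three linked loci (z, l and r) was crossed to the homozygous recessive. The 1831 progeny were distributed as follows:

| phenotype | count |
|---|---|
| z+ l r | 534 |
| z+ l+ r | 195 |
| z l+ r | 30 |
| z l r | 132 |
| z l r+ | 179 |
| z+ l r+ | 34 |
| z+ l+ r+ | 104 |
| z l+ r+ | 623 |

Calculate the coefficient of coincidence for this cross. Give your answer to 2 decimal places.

0.89

The two most frequent reciprocal classes, z l+ r+ and z+ l r, are the parental types, so the F1 was z l+ r+ / z+ l r.
The two rarest classes, z l+ r and z+ l r+, are the double crossovers. Comparing them with the parentals, only the r allele has switched, so r is the middle locus and the order is l – r – z.
l–r: (374 + 64)/1831 = 0.2392; r–z: (236 + 64)/1831 = 0.1638.
Expected DCO frequency = 0.2392 × 0.1638 ≈ 0.03918; observed = 64/1831 ≈ 0.03495.
Coefficient of coincidence = 0.03495/0.03918 ≈ 0.89.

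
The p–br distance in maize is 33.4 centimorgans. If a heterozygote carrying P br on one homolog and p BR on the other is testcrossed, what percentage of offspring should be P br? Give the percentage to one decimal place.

33.3%

A map distance of 33.4 centimorgans corresponds to a recombination frequency of 0.334.
The F1 is P br / p BR, so P br is a parental gamete class with expected frequency (1 − r)/2 = 0.666/2 = 0.3330.
That is 0.3330 = 33.3% of the progeny.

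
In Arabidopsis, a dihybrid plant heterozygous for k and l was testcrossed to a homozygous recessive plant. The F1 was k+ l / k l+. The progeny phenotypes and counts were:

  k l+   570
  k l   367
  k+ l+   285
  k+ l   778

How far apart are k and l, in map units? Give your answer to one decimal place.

The recombinant classes are k+ l+ and k l: 285 + 367 = 652.
Recombination frequency = 652/2000 = 0.3260 ≈ 32.6%, i.e. 32.6 map units.

32.6 map units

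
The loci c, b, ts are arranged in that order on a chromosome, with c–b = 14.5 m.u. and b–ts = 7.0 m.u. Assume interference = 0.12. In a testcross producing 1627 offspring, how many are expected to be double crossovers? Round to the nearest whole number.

15

Map distances give recombination frequencies of 0.145 and 0.070 for the two intervals.
With interference 0.12 (so coincidence = 0.88), expected double-crossover frequency = 0.145 × 0.070 × 0.88 = 0.00893.
Expected number = 0.00893 × 1627 = 14.53 ≈ 15.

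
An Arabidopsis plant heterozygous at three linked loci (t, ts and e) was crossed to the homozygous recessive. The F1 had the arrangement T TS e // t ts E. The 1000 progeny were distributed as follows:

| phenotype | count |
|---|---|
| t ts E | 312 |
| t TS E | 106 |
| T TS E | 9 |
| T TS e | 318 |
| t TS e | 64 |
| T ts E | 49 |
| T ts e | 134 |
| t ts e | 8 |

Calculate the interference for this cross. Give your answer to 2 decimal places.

0.49

The two rarest classes, T TS E and t ts e, are the double crossovers. Comparing them with the parentals, only the e allele has switched, so e is the middle locus and the order is ts – e – t.
ts–e: (240 + 17)/1000 = 0.2570; e–t: (113 + 17)/1000 = 0.1300.
Expected DCO frequency = 0.2570 × 0.1300 ≈ 0.03341; observed = 17/1000 ≈ 0.01700.
Coefficient of coincidence = 0.01700/0.03341 ≈ 0.51; interference = 1 − 0.51 = 0.49.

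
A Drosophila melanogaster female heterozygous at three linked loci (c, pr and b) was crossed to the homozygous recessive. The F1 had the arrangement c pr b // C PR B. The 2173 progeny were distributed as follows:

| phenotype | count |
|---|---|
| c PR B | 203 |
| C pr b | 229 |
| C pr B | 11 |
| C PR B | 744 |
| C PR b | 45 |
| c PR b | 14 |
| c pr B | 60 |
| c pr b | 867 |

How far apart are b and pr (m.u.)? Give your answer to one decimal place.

6.0 m.u.

The two rarest classes, c PR b and C pr B, are the double crossovers. Comparing them with the parentals, only the pr allele has switched, so pr is the middle locus and the order is b – pr – c.
Crossovers in the b–pr interval produce the single-crossover classes c pr B and C PR b (60 + 45 = 105) plus the double crossovers (25).
RF(b–pr) = (105 + 25) / 2173 = 130/2173 = 0.0598 → 6.0 m.u.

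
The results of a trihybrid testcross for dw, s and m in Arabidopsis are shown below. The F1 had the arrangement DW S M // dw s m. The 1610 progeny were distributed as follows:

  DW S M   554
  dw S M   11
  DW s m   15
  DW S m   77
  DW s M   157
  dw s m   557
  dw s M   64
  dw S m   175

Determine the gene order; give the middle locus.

The two rarest classes, dw S M and DW s m, are the double crossovers. Comparing them with the parentals, only the dw allele has switched, so dw is the middle locus and the order is s – dw – m.

dw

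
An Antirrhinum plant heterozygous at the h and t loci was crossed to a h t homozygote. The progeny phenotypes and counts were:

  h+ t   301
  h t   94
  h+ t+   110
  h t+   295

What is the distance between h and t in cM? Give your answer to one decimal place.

The two most frequent classes, h+ t (301) and h t+ (295), are the parental types, so the F1 was h+ t / h t+.
The recombinant classes are h+ t+ and h t: 110 + 94 = 204.
Recombination frequency = 204/800 = 0.2550 ≈ 25.5%, i.e. 25.5 cM.

25.5 cM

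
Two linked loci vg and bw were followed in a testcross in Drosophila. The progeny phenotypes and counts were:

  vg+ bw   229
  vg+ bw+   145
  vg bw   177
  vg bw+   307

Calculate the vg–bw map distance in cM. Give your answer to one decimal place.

The two most frequent classes, vg+ bw (229) and vg bw+ (307), are the parental types, so the F1 was vg+ bw / vg bw+.
The recombinant classes are vg+ bw+ and vg bw: 145 + 177 = 322.
Recombination frequency = 322/858 = 0.3753 ≈ 37.5%, i.e. 37.5 cM.

37.5 cM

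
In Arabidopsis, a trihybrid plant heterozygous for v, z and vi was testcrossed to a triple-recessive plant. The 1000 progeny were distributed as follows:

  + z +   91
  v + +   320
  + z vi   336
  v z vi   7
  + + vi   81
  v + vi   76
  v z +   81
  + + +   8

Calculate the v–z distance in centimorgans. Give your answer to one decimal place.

The two most frequent reciprocal classes, v + + and + z vi, are the parental types, so the F1 was v + + / + z vi.
The two rarest classes, + + + and v z vi, are the double crossovers. Comparing them with the parentals, only the v allele has switched, so v is the middle locus and the order is z – v – vi.
Crossovers in the z–v interval produce the single-crossover classes v z + and + + vi (81 + 81 = 162) plus the double crossovers (15).
RF(z–v) = (162 + 15) / 1000 = 177/1000 = 0.1770 → 17.7 centimorgans.

17.7 centimorgans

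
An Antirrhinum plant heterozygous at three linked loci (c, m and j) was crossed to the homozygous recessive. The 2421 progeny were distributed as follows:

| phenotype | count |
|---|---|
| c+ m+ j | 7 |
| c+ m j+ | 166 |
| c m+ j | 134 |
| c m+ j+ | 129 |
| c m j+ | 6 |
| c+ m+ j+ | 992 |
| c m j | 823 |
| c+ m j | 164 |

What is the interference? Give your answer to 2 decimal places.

0.67

The two most frequent reciprocal classes, c+ m+ j+ and c m j, are the parental types, so the F1 was c+ m+ j+ / c m j.
The two rarest classes, c+ m+ j and c m j+, are the double crossovers. Comparing them with the parentals, only the j allele has switched, so j is the middle locus and the order is m – j – c.
m–j: (300 + 13)/2421 = 0.1293; j–c: (293 + 13)/2421 = 0.1264.
Expected DCO frequency = 0.1293 × 0.1264 ≈ 0.01634; observed = 13/2421 ≈ 0.00537.
Coefficient of coincidence = 0.00537/0.01634 ≈ 0.33; interference = 1 − 0.33 = 0.67.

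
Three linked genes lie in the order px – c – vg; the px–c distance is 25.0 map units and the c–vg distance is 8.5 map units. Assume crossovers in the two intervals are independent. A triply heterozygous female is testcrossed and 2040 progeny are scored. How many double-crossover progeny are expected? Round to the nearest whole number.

43

Map distances give recombination frequencies of 0.250 and 0.085 for the two intervals.
With no interference, expected double-crossover frequency = 0.250 × 0.085 = 0.02125.
Expected number = 0.02125 × 2040 = 43.35 ≈ 43.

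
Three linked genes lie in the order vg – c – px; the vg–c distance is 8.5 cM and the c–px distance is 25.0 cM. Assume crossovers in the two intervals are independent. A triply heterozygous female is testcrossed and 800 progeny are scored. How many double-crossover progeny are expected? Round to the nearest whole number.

Map distances give recombination frequencies of 0.085 and 0.250 for the two intervals.
With no interference, expected double-crossover frequency = 0.085 × 0.250 = 0.02125.
Expected number = 0.02125 × 800 = 17.00 ≈ 17.

17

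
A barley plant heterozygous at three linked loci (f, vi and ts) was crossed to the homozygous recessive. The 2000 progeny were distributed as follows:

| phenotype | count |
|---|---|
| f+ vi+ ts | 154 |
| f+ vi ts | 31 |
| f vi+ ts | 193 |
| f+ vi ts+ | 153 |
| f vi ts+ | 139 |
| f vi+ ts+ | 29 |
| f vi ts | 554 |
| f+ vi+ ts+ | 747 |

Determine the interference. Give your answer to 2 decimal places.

0.16

The two most frequent reciprocal classes, f+ vi+ ts+ and f vi ts, are the parental types, so the F1 was f+ vi+ ts+ / f vi ts.
The two rarest classes, f vi+ ts+ and f+ vi ts, are the double crossovers. Comparing them with the parentals, only the f allele has switched, so f is the middle locus and the order is vi – f – ts.
vi–f: (346 + 60)/2000 = 0.2030; f–ts: (293 + 60)/2000 = 0.1765.
Expected DCO frequency = 0.2030 × 0.1765 ≈ 0.03583; observed = 60/2000 ≈ 0.03000.
Coefficient of coincidence = 0.03000/0.03583 ≈ 0.84; interference = 1 − 0.84 = 0.16.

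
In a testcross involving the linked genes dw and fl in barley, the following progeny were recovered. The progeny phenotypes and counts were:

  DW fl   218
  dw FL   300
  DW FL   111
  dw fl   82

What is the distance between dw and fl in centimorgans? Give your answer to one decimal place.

The two most frequent classes, DW fl (218) and dw FL (300), are the parental types, so the F1 was DW fl / dw FL.
The recombinant classes are DW FL and dw fl: 111 + 82 = 193.
Recombination frequency = 193/711 = 0.2714 ≈ 27.1%, i.e. 27.1 centimorgans.

27.1 centimorgans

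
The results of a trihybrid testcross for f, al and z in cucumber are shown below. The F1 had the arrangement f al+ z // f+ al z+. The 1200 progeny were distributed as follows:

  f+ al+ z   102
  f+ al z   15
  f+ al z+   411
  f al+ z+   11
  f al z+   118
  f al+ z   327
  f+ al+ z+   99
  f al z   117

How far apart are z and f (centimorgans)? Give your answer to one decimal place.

The two rarest classes, f al+ z+ and f+ al z, are the double crossovers. Comparing them with the parentals, only the z allele has switched, so z is the middle locus and the order is f – z – al.
Crossovers in the f–z interval produce the single-crossover classes f+ al+ z and f al z+ (102 + 118 = 220) plus the double crossovers (26).
RF(f–z) = (220 + 26) / 1200 = 246/1200 = 0.2050 → 20.5 centimorgans.

20.5 centimorgans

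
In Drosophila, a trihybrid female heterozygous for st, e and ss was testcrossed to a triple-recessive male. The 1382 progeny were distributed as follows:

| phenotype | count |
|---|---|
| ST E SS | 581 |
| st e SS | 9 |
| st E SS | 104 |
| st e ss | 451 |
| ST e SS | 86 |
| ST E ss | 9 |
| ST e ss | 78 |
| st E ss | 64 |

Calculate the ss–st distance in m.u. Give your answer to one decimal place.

14.5 m.u.

The two most frequent reciprocal classes, st e ss and ST E SS, are the parental types, so the F1 was st e ss / ST E SS.
The two rarest classes, st e SS and ST E ss, are the double crossovers. Comparing them with the parentals, only the ss allele has switched, so ss is the middle locus and the order is e – ss – st.
Crossovers in the ss–st interval produce the single-crossover classes ST e ss and st E SS (78 + 104 = 182) plus the double crossovers (18).
RF(ss–st) = (182 + 18) / 1382 = 200/1382 = 0.1447 → 14.5 m.u.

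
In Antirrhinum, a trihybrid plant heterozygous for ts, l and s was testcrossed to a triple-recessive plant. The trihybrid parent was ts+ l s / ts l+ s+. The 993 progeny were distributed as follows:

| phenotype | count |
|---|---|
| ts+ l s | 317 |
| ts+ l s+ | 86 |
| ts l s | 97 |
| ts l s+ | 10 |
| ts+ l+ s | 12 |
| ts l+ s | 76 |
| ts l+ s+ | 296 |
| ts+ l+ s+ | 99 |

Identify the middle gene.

The two rarest classes, ts+ l+ s and ts l s+, are the double crossovers. Comparing them with the parentals, only the l allele has switched, so l is the middle locus and the order is ts – l – s.

l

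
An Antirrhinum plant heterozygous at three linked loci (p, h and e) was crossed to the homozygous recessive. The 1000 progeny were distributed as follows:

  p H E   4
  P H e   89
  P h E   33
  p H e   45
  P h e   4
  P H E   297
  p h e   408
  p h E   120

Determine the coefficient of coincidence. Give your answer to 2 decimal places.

0.43

The two most frequent reciprocal classes, P H E and p h e, are the parental types, so the F1 was P H E / p h e.
The two rarest classes, p H E and P h e, are the double crossovers. Comparing them with the parentals, only the p allele has switched, so p is the middle locus and the order is e – p – h.
e–p: (209 + 8)/1000 = 0.2170; p–h: (78 + 8)/1000 = 0.0860.
Expected DCO frequency = 0.2170 × 0.0860 ≈ 0.01866; observed = 8/1000 ≈ 0.00800.
Coefficient of coincidence = 0.00800/0.01866 ≈ 0.43.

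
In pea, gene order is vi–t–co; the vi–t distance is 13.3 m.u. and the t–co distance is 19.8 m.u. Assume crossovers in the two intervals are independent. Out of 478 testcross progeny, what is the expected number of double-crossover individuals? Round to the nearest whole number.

Map distances give recombination frequencies of 0.133 and 0.198 for the two intervals.
With no interference, expected double-crossover frequency = 0.133 × 0.198 = 0.02633.
Expected number = 0.02633 × 478 = 12.59 ≈ 13.

13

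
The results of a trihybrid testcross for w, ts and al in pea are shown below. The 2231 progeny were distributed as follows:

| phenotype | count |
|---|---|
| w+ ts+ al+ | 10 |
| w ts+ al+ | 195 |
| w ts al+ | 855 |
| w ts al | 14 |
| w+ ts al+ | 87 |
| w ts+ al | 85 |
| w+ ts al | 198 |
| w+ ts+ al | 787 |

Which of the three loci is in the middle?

The two most frequent reciprocal classes, w+ ts+ al and w ts al+, are the parental types, so the F1 was w+ ts+ al / w ts al+.
The two rarest classes, w+ ts+ al+ and w ts al, are the double crossovers. Comparing them with the parentals, only the al allele has switched, so al is the middle locus and the order is ts – al – w.

al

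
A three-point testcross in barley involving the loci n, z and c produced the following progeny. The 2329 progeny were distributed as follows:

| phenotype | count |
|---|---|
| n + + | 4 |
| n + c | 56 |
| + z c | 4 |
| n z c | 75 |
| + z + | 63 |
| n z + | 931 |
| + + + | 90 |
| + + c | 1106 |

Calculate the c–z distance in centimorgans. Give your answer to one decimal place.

7.4 centimorgans

The two most frequent reciprocal classes, + + c and n z +, are the parental types, so the F1 was + + c / n z +.
The two rarest classes, + z c and n + +, are the double crossovers. Comparing them with the parentals, only the z allele has switched, so z is the middle locus and the order is n – z – c.
Crossovers in the z–c interval produce the single-crossover classes + + + and n z c (90 + 75 = 165) plus the double crossovers (8).
RF(z–c) = (165 + 8) / 2329 = 173/2329 = 0.0743 → 7.4 centimorgans.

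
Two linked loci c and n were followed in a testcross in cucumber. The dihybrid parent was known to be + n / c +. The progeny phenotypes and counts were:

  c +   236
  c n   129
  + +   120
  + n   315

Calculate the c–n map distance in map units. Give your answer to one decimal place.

31.1 map units

The recombinant classes are + + and c n: 120 + 129 = 249.
Recombination frequency = 249/800 = 0.3113 ≈ 31.1%, i.e. 31.1 map units.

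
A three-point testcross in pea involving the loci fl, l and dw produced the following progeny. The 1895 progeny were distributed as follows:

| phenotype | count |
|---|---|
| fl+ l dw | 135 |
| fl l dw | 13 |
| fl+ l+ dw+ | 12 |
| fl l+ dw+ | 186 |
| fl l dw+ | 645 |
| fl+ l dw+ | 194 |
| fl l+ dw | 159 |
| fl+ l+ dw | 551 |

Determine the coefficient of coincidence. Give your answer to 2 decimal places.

0.36

The two most frequent reciprocal classes, fl l dw+ and fl+ l+ dw, are the parental types, so the F1 was fl l dw+ / fl+ l+ dw.
The two rarest classes, fl l dw and fl+ l+ dw+, are the double crossovers. Comparing them with the parentals, only the dw allele has switched, so dw is the middle locus and the order is fl – dw – l.
fl–dw: (353 + 25)/1895 = 0.1995; dw–l: (321 + 25)/1895 = 0.1826.
Expected DCO frequency = 0.1995 × 0.1826 ≈ 0.03643; observed = 25/1895 ≈ 0.01319.
Coefficient of coincidence = 0.01319/0.03643 ≈ 0.36.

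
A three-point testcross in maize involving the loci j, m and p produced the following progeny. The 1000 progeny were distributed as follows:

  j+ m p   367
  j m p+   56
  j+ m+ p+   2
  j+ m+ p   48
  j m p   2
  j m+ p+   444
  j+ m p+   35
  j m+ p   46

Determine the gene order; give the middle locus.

The two most frequent reciprocal classes, j+ m p and j m+ p+, are the parental types, so the F1 was j+ m p / j m+ p+.
The two rarest classes, j m p and j+ m+ p+, are the double crossovers. Comparing them with the parentals, only the j allele has switched, so j is the middle locus and the order is m – j – p.

j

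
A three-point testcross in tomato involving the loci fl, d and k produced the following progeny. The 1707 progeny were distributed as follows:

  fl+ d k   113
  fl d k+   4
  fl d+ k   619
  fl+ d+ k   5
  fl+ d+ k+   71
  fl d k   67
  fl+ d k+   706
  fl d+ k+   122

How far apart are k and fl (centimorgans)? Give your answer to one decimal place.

14.3 centimorgans

The two most frequent reciprocal classes, fl+ d k+ and fl d+ k, are the parental types, so the F1 was fl+ d k+ / fl d+ k.
The two rarest classes, fl d k+ and fl+ d+ k, are the double crossovers. Comparing them with the parentals, only the fl allele has switched, so fl is the middle locus and the order is k – fl – d.
Crossovers in the k–fl interval produce the single-crossover classes fl+ d k and fl d+ k+ (113 + 122 = 235) plus the double crossovers (9).
RF(k–fl) = (235 + 9) / 1707 = 244/1707 = 0.1429 → 14.3 centimorgans.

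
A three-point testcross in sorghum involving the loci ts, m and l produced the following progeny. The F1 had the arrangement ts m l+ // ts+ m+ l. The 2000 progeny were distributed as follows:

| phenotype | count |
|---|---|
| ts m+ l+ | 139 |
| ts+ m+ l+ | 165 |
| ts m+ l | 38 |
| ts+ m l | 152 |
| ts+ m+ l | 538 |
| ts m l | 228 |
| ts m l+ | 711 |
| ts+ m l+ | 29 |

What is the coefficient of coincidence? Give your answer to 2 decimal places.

The two rarest classes, ts+ m l+ and ts m+ l, are the double crossovers. Comparing them with the parentals, only the ts allele has switched, so ts is the middle locus and the order is m – ts – l.
m–ts: (291 + 67)/2000 = 0.1790; ts–l: (393 + 67)/2000 = 0.2300.
Expected DCO frequency = 0.1790 × 0.2300 ≈ 0.04117; observed = 67/2000 ≈ 0.03350.
Coefficient of coincidence = 0.03350/0.04117 ≈ 0.81.

0.81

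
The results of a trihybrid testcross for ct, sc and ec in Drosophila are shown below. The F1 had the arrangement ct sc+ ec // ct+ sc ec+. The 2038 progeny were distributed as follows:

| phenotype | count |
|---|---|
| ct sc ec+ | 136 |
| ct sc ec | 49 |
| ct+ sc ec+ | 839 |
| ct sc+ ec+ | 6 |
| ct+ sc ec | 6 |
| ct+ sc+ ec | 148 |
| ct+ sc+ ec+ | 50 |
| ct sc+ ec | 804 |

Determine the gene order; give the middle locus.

The two rarest classes, ct sc+ ec+ and ct+ sc ec, are the double crossovers. Comparing them with the parentals, only the ec allele has switched, so ec is the middle locus and the order is ct – ec – sc.

ec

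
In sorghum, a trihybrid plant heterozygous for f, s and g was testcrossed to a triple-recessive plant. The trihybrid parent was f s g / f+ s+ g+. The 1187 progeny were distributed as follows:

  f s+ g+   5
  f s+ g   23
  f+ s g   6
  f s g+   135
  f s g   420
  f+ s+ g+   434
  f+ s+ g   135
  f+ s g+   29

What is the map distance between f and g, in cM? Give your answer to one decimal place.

The two rarest classes, f+ s g and f s+ g+, are the double crossovers. Comparing them with the parentals, only the f allele has switched, so f is the middle locus and the order is g – f – s.
Crossovers in the g–f interval produce the single-crossover classes f s g+ and f+ s+ g (135 + 135 = 270) plus the double crossovers (11).
RF(g–f) = (270 + 11) / 1187 = 281/1187 = 0.2367 → 23.7 cM.

23.7 cM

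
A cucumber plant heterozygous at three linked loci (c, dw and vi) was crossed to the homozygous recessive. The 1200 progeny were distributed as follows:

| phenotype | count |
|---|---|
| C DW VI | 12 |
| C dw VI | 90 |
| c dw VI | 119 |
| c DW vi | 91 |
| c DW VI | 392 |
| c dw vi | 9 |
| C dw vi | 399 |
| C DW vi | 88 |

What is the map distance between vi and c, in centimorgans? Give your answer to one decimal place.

16.8 centimorgans

The two most frequent reciprocal classes, c DW VI and C dw vi, are the parental types, so the F1 was c DW VI / C dw vi.
The two rarest classes, C DW VI and c dw vi, are the double crossovers. Comparing them with the parentals, only the c allele has switched, so c is the middle locus and the order is dw – c – vi.
Crossovers in the c–vi interval produce the single-crossover classes c DW vi and C dw VI (91 + 90 = 181) plus the double crossovers (21).
RF(c–vi) = (181 + 21) / 1200 = 202/1200 = 0.1683 → 16.8 centimorgans.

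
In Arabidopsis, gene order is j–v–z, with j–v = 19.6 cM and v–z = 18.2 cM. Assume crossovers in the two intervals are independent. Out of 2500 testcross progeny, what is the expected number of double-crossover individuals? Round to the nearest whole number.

89

Map distances give recombination frequencies of 0.196 and 0.182 for the two intervals.
With no interference, expected double-crossover frequency = 0.196 × 0.182 = 0.03567.
Expected number = 0.03567 × 2500 = 89.18 ≈ 89.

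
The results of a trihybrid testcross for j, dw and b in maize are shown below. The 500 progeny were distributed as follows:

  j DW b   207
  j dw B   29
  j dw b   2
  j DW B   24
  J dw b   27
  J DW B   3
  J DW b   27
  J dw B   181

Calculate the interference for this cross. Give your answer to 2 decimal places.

The two most frequent reciprocal classes, J dw B and j DW b, are the parental types, so the F1 was J dw B / j DW b.
The two rarest classes, J DW B and j dw b, are the double crossovers. Comparing them with the parentals, only the dw allele has switched, so dw is the middle locus and the order is j – dw – b.
j–dw: (56 + 5)/500 = 0.1220; dw–b: (51 + 5)/500 = 0.1120.
Expected DCO frequency = 0.1220 × 0.1120 ≈ 0.01366; observed = 5/500 ≈ 0.01000.
Coefficient of coincidence = 0.01000/0.01366 ≈ 0.73; interference = 1 − 0.73 = 0.27.

0.27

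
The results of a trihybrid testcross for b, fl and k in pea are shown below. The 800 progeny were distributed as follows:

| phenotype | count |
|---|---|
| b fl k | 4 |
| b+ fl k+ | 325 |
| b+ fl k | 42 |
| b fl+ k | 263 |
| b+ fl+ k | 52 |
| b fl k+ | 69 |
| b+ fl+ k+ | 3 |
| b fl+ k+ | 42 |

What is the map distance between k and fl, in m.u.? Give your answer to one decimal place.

11.4 m.u.

The two most frequent reciprocal classes, b+ fl k+ and b fl+ k, are the parental types, so the F1 was b+ fl k+ / b fl+ k.
The two rarest classes, b+ fl+ k+ and b fl k, are the double crossovers. Comparing them with the parentals, only the fl allele has switched, so fl is the middle locus and the order is b – fl – k.
Crossovers in the fl–k interval produce the single-crossover classes b+ fl k and b fl+ k+ (42 + 42 = 84) plus the double crossovers (7).
RF(fl–k) = (84 + 7) / 800 = 91/800 = 0.1138 → 11.4 m.u.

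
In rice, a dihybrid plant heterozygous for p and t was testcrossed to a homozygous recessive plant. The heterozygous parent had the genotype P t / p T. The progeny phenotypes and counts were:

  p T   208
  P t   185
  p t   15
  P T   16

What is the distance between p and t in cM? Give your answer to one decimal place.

The recombinant classes are P T and p t: 16 + 15 = 31.
Recombination frequency = 31/424 = 0.0731 ≈ 7.3%, i.e. 7.3 cM.

7.3 cM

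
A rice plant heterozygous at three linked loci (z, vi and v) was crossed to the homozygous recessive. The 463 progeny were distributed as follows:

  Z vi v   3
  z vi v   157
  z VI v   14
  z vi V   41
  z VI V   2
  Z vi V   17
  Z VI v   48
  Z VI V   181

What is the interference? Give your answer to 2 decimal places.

The two most frequent reciprocal classes, z vi v and Z VI V, are the parental types, so the F1 was z vi v / Z VI V.
The two rarest classes, Z vi v and z VI V, are the double crossovers. Comparing them with the parentals, only the z allele has switched, so z is the middle locus and the order is v – z – vi.
v–z: (89 + 5)/463 = 0.2030; z–vi: (31 + 5)/463 = 0.0778.
Expected DCO frequency = 0.2030 × 0.0778 ≈ 0.01579; observed = 5/463 ≈ 0.01080.
Coefficient of coincidence = 0.01080/0.01579 ≈ 0.68; interference = 1 − 0.68 = 0.32.

0.32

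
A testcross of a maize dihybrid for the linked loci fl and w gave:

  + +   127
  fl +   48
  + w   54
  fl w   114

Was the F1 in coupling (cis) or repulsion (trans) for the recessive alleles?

The two most frequent classes are + + (127) and fl w (114); these are the parental (non-recombinant) types.
So the F1 carried + + on one chromosome and fl w on the other — the recessive alleles are on the same chromosome (cis / coupling).

cis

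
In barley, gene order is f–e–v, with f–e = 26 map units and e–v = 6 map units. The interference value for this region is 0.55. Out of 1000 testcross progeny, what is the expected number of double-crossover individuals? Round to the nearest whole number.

Map distances give recombination frequencies of 0.260 and 0.060 for the two intervals.
With interference 0.55 (so coincidence = 0.45), expected double-crossover frequency = 0.260 × 0.060 × 0.45 = 0.00702.
Expected number = 0.00702 × 1000 = 7.02 ≈ 7.

7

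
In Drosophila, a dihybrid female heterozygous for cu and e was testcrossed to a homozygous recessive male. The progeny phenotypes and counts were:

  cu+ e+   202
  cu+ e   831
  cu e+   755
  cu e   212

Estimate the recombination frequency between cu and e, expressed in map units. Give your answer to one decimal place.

The two most frequent classes, cu+ e (831) and cu e+ (755), are the parental types, so the F1 was cu+ e / cu e+.
The recombinant classes are cu+ e+ and cu e: 202 + 212 = 414.
Recombination frequency = 414/2000 = 0.2070 ≈ 20.7%, i.e. 20.7 map units.

20.7 map units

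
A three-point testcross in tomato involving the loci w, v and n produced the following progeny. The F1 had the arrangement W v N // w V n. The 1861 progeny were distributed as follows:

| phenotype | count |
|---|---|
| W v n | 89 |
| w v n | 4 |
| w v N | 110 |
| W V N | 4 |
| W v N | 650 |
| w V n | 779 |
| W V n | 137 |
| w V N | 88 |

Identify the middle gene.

The two rarest classes, W V N and w v n, are the double crossovers. Comparing them with the parentals, only the v allele has switched, so v is the middle locus and the order is n – v – w.

v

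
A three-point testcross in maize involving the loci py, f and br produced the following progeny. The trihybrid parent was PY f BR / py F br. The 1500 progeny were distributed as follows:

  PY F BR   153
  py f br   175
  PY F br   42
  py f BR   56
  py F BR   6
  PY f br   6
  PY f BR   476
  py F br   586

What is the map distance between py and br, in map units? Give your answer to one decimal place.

The two rarest classes, PY f br and py F BR, are the double crossovers. Comparing them with the parentals, only the br allele has switched, so br is the middle locus and the order is py – br – f.
Crossovers in the py–br interval produce the single-crossover classes py f BR and PY F br (56 + 42 = 98) plus the double crossovers (12).
RF(py–br) = (98 + 12) / 1500 = 110/1500 = 0.0733 → 7.3 map units.

7.3 map units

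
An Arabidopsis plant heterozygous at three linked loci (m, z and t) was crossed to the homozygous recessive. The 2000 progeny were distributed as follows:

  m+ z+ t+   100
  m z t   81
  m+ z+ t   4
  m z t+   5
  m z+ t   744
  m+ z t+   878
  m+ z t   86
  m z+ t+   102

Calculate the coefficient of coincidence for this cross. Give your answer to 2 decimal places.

The two most frequent reciprocal classes, m z+ t and m+ z t+, are the parental types, so the F1 was m z+ t / m+ z t+.
The two rarest classes, m+ z+ t and m z t+, are the double crossovers. Comparing them with the parentals, only the m allele has switched, so m is the middle locus and the order is t – m – z.
t–m: (188 + 9)/2000 = 0.0985; m–z: (181 + 9)/2000 = 0.0950.
Expected DCO frequency = 0.0985 × 0.0950 ≈ 0.00936; observed = 9/2000 ≈ 0.00450.
Coefficient of coincidence = 0.00450/0.00936 ≈ 0.48.

0.48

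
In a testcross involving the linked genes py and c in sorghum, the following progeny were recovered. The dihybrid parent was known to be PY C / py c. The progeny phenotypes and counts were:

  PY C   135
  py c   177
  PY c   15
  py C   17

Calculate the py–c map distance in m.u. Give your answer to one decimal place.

9.3 m.u.

The recombinant classes are PY c and py C: 15 + 17 = 32.
Recombination frequency = 32/344 = 0.0930 ≈ 9.3%, i.e. 9.3 m.u.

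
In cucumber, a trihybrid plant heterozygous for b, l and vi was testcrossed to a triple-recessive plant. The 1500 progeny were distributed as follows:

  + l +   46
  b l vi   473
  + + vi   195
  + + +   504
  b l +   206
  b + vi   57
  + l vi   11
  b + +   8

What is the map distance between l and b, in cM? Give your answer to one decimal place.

The two most frequent reciprocal classes, b l vi and + + +, are the parental types, so the F1 was b l vi / + + +.
The two rarest classes, + l vi and b + +, are the double crossovers. Comparing them with the parentals, only the b allele has switched, so b is the middle locus and the order is l – b – vi.
Crossovers in the l–b interval produce the single-crossover classes b + vi and + l + (57 + 46 = 103) plus the double crossovers (19).
RF(l–b) = (103 + 19) / 1500 = 122/1500 = 0.0813 → 8.1 cM.

8.1 cM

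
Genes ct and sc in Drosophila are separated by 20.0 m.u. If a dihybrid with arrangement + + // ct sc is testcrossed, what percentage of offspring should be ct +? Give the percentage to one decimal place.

A map distance of 20.0 m.u. corresponds to a recombination frequency of 0.200.
The F1 is + + / ct sc, so ct + is a recombinant gamete class with expected frequency r/2 = 0.200/2 = 0.1000.
That is 0.1000 = 10.0% of the progeny.

10.0%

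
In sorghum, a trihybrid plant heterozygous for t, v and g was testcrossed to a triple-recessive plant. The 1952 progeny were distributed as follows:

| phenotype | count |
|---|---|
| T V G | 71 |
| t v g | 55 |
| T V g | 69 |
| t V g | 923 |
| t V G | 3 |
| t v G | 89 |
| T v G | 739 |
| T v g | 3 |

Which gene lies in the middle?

The two most frequent reciprocal classes, t V g and T v G, are the parental types, so the F1 was t V g / T v G.
The two rarest classes, t V G and T v g, are the double crossovers. Comparing them with the parentals, only the g allele has switched, so g is the middle locus and the order is v – g – t.

g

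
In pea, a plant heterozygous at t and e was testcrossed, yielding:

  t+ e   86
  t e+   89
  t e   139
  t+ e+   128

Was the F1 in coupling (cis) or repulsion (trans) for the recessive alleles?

The two most frequent classes are t+ e+ (128) and t e (139); these are the parental (non-recombinant) types.
So the F1 carried t+ e+ on one chromosome and t e on the other — the recessive alleles are on the same chromosome (cis / coupling).

cis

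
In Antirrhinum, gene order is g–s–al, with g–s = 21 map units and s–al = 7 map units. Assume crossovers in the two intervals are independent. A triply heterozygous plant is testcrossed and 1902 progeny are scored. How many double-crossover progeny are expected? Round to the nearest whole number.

Map distances give recombination frequencies of 0.210 and 0.070 for the two intervals.
With no interference, expected double-crossover frequency = 0.210 × 0.070 = 0.01470.
Expected number = 0.01470 × 1902 = 27.96 ≈ 28.

28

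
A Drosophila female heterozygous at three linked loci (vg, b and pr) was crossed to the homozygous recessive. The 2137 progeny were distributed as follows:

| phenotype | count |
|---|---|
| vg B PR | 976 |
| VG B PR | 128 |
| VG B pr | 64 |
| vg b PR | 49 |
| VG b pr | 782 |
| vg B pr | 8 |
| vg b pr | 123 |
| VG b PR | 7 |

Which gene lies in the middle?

The two most frequent reciprocal classes, VG b pr and vg B PR, are the parental types, so the F1 was VG b pr / vg B PR.
The two rarest classes, VG b PR and vg B pr, are the double crossovers. Comparing them with the parentals, only the pr allele has switched, so pr is the middle locus and the order is b – pr – vg.

pr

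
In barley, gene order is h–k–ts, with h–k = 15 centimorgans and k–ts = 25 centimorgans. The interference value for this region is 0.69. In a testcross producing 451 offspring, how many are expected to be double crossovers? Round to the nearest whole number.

Map distances give recombination frequencies of 0.150 and 0.250 for the two intervals.
With interference 0.69 (so coincidence = 0.31), expected double-crossover frequency = 0.150 × 0.250 × 0.31 = 0.01163.
Expected number = 0.01163 × 451 = 5.24 ≈ 5.

5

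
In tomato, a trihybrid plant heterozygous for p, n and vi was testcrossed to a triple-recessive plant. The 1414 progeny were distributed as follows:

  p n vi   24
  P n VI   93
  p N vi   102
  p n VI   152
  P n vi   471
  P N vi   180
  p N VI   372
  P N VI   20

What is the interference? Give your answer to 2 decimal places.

The two most frequent reciprocal classes, p N VI and P n vi, are the parental types, so the F1 was p N VI / P n vi.
The two rarest classes, P N VI and p n vi, are the double crossovers. Comparing them with the parentals, only the p allele has switched, so p is the middle locus and the order is vi – p – n.
vi–p: (195 + 44)/1414 = 0.1690; p–n: (332 + 44)/1414 = 0.2659.
Expected DCO frequency = 0.1690 × 0.2659 ≈ 0.04494; observed = 44/1414 ≈ 0.03112.
Coefficient of coincidence = 0.03112/0.04494 ≈ 0.69; interference = 1 − 0.69 = 0.31.

0.31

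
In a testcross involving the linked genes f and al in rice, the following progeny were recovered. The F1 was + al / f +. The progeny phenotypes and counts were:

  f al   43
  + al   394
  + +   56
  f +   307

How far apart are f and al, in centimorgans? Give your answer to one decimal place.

12.4 centimorgans

The recombinant classes are + + and f al: 56 + 43 = 99.
Recombination frequency = 99/800 = 0.1237 ≈ 12.4%, i.e. 12.4 centimorgans.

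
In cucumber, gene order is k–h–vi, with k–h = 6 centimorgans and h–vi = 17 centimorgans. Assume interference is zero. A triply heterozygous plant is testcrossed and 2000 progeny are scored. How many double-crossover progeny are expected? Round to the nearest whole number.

Map distances give recombination frequencies of 0.060 and 0.170 for the two intervals.
With no interference, expected double-crossover frequency = 0.060 × 0.170 = 0.01020.
Expected number = 0.01020 × 2000 = 20.40 ≈ 20.

20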